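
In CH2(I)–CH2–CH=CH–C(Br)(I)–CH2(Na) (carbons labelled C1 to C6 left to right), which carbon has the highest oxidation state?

C5

Count +1 for every bond to an atom more electronegative than carbon and −1 for every bond to one less electronegative; C–C bonds are 0. Tallying each carbon:
C1: 1C, 2H, 1I → 0 − 2 + 1 = -1
C2: 2C, 2H → 0 − 2 = -2
C3: 3C, 1H → 0 − 1 = -1
C4: 3C, 1H → 0 − 1 = -1
C5: 2C, 1Br, 1I → 0 + 1 + 1 = +2
C6: 1C, 2H, 1Na → 0 − 2 − 1 = -3
The most oxidised carbon is C5 at +2.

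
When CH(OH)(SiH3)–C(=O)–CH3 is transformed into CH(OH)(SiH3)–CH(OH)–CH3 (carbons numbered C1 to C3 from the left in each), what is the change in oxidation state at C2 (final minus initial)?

-2

Before: C2 has 2 bonds to C, 2 bonds to O → oxidation state +2.
After: C2 has 2 bonds to C, 1 bond to H, 1 bond to O → oxidation state 0.
Δ = 0 − (+2) = -2, so this is a reduction at C2.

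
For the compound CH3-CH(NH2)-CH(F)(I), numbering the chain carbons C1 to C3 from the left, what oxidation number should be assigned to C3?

+1

Count +1 for every bond to an atom more electronegative than carbon and −1 for every bond to one less electronegative; C–C bonds are 0.
C3 has one bond to C (0), one bond to F (+1), one bond to I (+1), one bond to H (-1).
Oxidation state = 0 + 1 + 1 − 1 = +1.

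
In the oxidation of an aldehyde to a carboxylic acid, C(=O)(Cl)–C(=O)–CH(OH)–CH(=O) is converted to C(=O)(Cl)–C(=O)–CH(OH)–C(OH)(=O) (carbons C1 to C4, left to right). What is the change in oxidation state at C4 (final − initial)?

Before: C4 has 1 bond to C, 1 bond to H, 2 bonds to O → oxidation state +1.
After: C4 has 1 bond to C, 3 bonds to O → oxidation state +3.
Δ = +3 − (+1) = +2, so this is an oxidation at C4.

+2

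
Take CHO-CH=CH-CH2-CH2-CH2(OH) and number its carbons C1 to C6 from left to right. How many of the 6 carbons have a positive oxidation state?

1

Tallying each carbon's bonds:
C1: 1C, 1H, 2O → 0 − 1 + 2 = +1
C2: 3C, 1H → 0 − 1 = -1
C3: 3C, 1H → 0 − 1 = -1
C4: 2C, 2H → 0 − 2 = -2
C5: 2C, 2H → 0 − 2 = -2
C6: 1C, 2H, 1O → 0 − 2 + 1 = -1
1 carbon (C1) meets the condition.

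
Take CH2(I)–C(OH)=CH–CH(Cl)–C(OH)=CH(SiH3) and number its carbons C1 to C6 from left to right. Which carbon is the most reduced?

Count +1 for every bond to an atom more electronegative than carbon and −1 for every bond to one less electronegative; C–C bonds are 0. Tallying each carbon:
C1: 1C, 2H, 1I → 0 − 2 + 1 = -1
C2: 3C, 1O → 0 + 1 = +1
C3: 3C, 1H → 0 − 1 = -1
C4: 2C, 1H, 1Cl → 0 − 1 + 1 = 0
C5: 3C, 1O → 0 + 1 = +1
C6: 2C, 1H, 1Si → 0 − 1 − 1 = -2
The most reduced carbon is C6 at -2.

C6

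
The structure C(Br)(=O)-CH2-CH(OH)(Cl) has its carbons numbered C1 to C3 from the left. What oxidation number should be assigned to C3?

+1

Each bond to a more electronegative atom (O, N, halogen) counts +1, each bond to a less electronegative atom (H, metal, B, Si) counts −1, and each C–C bond counts 0.
C3 has one bond to C (0), one bond to O (+1), one bond to Cl (+1), one bond to H (-1).
Oxidation state = 0 + 1 + 1 − 1 = +1.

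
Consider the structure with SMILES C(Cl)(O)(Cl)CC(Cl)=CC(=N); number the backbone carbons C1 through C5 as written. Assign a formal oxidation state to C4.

Each bond to a more electronegative atom (O, N, halogen) counts +1, each bond to a less electronegative atom (H, metal, B, Si) counts −1, and each C–C bond counts 0.
C4 has a double bond to C (2×0 = 0), one bond to C (0), one bond to H (-1).
Oxidation state = 0 + 0 − 1 = -1.

-1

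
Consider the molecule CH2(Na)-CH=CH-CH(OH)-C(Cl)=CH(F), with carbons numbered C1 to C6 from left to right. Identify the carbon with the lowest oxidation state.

C1

Tallying each carbon's bonds:
C1: 1C, 2H, 1Na → 0 − 2 − 1 = -3
C2: 3C, 1H → 0 − 1 = -1
C3: 3C, 1H → 0 − 1 = -1
C4: 2C, 1H, 1O → 0 − 1 + 1 = 0
C5: 3C, 1Cl → 0 + 1 = +1
C6: 2C, 1H, 1F → 0 − 1 + 1 = 0
The most reduced carbon is C1 at -3.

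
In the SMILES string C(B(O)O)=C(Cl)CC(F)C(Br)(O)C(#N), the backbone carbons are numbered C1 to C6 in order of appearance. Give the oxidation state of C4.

C4 has one bond to C (0), one bond to C (0), one bond to H (-1), one bond to F (+1).
Oxidation state = 0 + 0 − 1 + 1 = 0.

0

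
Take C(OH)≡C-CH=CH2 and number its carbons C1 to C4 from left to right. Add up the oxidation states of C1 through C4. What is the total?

-2

Assign +1 per bond to O/N/halogen, −1 per bond to H or an electropositive element, and 0 per bond to carbon. Tallying each carbon:
C1: 3C, 1O → 0 + 1 = +1
C2: 4C → 0 = 0
C3: 3C, 1H → 0 − 1 = -1
C4: 2C, 2H → 0 − 2 = -2
Sum = +1 + 0 − 1 − 2 = -2.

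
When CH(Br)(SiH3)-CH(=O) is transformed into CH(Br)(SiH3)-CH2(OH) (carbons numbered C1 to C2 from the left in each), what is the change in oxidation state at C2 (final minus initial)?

-2

Before: C2 has 1 bond to C, 1 bond to H, 2 bonds to O → oxidation state +1.
After: C2 has 1 bond to C, 2 bonds to H, 1 bond to O → oxidation state -1.
Δ = -1 − (+1) = -2, so this is a reduction at C2.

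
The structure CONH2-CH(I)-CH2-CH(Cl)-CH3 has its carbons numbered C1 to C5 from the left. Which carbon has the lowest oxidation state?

Tallying each carbon's bonds:
C1: 1C, 2O, 1N → 0 + 2 + 1 = +3
C2: 2C, 1H, 1I → 0 − 1 + 1 = 0
C3: 2C, 2H → 0 − 2 = -2
C4: 2C, 1H, 1Cl → 0 − 1 + 1 = 0
C5: 1C, 3H → 0 − 3 = -3
The most reduced carbon is C5 at -3.

C5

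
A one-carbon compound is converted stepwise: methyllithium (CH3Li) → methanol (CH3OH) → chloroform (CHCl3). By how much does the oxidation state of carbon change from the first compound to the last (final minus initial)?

Carbon oxidation states along the series — methyllithium: -4, methanol: -2, chloroform: +2.
Net change = +2 − (-4) = +6.

+6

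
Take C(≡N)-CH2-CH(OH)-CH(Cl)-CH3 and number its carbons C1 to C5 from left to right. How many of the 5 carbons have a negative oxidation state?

2

Bonds to more-electronegative neighbours contribute +1 each, bonds to H or metals contribute −1 each, and C–C bonds contribute 0. Tallying each carbon:
C1: 1C, 3N → 0 + 3 = +3
C2: 2C, 2H → 0 − 2 = -2
C3: 2C, 1H, 1O → 0 − 1 + 1 = 0
C4: 2C, 1H, 1Cl → 0 − 1 + 1 = 0
C5: 1C, 3H → 0 − 3 = -3
2 carbons (C2, C5) meet the condition.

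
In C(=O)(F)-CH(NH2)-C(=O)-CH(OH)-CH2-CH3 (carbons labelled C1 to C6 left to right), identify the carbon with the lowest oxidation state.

C6

Bonds to more-electronegative neighbours contribute +1 each, bonds to H or metals contribute −1 each, and C–C bonds contribute 0. Tallying each carbon:
C1: 1C, 2O, 1F → 0 + 2 + 1 = +3
C2: 2C, 1H, 1N → 0 − 1 + 1 = 0
C3: 2C, 2O → 0 + 2 = +2
C4: 2C, 1H, 1O → 0 − 1 + 1 = 0
C5: 2C, 2H → 0 − 2 = -2
C6: 1C, 3H → 0 − 3 = -3
The most reduced carbon is C6 at -3.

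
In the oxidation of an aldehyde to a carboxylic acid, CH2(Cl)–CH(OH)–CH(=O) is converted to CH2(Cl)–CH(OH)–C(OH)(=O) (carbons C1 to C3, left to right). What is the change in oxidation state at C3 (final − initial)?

+2

Before: C3 has 1 bond to C, 1 bond to H, 2 bonds to O → oxidation state +1.
After: C3 has 1 bond to C, 3 bonds to O → oxidation state +3.
Δ = +3 − (+1) = +2, so this is an oxidation at C3.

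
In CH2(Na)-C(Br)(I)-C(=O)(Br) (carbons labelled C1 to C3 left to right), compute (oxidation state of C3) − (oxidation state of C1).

C3: 1C, 2O, 1Br → 0 + 2 + 1 = +3
C1: 1C, 2H, 1Na → 0 − 2 − 1 = -3
Difference: +3 − (-3) = +6.

+6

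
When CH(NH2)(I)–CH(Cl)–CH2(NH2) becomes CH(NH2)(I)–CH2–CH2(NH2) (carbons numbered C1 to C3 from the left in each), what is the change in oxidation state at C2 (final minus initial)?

Before: C2 has 2 bonds to C, 1 bond to H, 1 bond to Cl → oxidation state 0.
After: C2 has 2 bonds to C, 2 bonds to H → oxidation state -2.
Δ = -2 − (0) = -2, so this is a reduction at C2.

-2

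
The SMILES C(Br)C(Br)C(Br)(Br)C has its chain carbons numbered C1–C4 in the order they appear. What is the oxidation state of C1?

C1 has one bond to C (0), one bond to Br (+1), one bond to H (-1), one bond to H (-1).
Oxidation state = 0 + 1 − 1 − 1 = -1.

-1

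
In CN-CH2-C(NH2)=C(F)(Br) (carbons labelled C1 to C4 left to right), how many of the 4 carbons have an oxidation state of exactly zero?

0

Tallying each carbon's bonds:
C1: 1C, 3N → 0 + 3 = +3
C2: 2C, 2H → 0 − 2 = -2
C3: 3C, 1N → 0 + 1 = +1
C4: 2C, 1F, 1Br → 0 + 1 + 1 = +2
0 carbons meet the condition.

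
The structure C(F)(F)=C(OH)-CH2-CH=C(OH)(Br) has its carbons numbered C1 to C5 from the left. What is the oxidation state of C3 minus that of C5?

C3: 2C, 2H → 0 − 2 = -2
C5: 2C, 1O, 1Br → 0 + 1 + 1 = +2
Difference: -2 − (+2) = -4.

-4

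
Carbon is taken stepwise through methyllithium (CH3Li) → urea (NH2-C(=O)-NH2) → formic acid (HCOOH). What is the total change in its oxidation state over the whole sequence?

Carbon oxidation states along the series — methyllithium: -4, urea: +4, formic acid: +2.
Net change = +2 − (-4) = +6.

+6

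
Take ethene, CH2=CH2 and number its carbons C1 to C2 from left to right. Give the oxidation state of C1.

C1 has one bond to H (-1), one bond to H (-1), a double bond to C (2×0 = 0).
Oxidation state = -1 − 1 + 0 = -2.

-2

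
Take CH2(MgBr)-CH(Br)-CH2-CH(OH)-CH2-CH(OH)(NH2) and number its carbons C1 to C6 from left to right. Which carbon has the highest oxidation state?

Tallying each carbon's bonds:
C1: 1C, 2H, 1Mg → 0 − 2 − 1 = -3
C2: 2C, 1H, 1Br → 0 − 1 + 1 = 0
C3: 2C, 2H → 0 − 2 = -2
C4: 2C, 1H, 1O → 0 − 1 + 1 = 0
C5: 2C, 2H → 0 − 2 = -2
C6: 1C, 1H, 1O, 1N → 0 − 1 + 1 + 1 = +1
The most oxidised carbon is C6 at +1.

C6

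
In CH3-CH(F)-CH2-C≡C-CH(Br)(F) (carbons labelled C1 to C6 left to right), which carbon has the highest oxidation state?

C6

Each bond to a more electronegative atom (O, N, halogen) counts +1, each bond to a less electronegative atom (H, metal, B, Si) counts −1, and each C–C bond counts 0. Tallying each carbon:
C1: 1C, 3H → 0 − 3 = -3
C2: 2C, 1H, 1F → 0 − 1 + 1 = 0
C3: 2C, 2H → 0 − 2 = -2
C4: 4C → 0 = 0
C5: 4C → 0 = 0
C6: 1C, 1H, 1F, 1Br → 0 − 1 + 1 + 1 = +1
The most oxidised carbon is C6 at +1.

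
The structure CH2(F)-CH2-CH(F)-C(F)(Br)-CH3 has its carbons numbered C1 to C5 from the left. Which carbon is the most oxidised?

C4

Assign +1 per bond to O/N/halogen, −1 per bond to H or an electropositive element, and 0 per bond to carbon. Tallying each carbon:
C1: 1C, 2H, 1F → 0 − 2 + 1 = -1
C2: 2C, 2H → 0 − 2 = -2
C3: 2C, 1H, 1F → 0 − 1 + 1 = 0
C4: 2C, 1F, 1Br → 0 + 1 + 1 = +2
C5: 1C, 3H → 0 − 3 = -3
The most oxidised carbon is C4 at +2.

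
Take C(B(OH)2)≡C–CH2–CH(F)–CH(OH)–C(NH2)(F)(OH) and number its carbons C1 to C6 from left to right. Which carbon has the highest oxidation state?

Tallying each carbon's bonds:
C1: 3C, 1B → 0 − 1 = -1
C2: 4C → 0 = 0
C3: 2C, 2H → 0 − 2 = -2
C4: 2C, 1H, 1F → 0 − 1 + 1 = 0
C5: 2C, 1H, 1O → 0 − 1 + 1 = 0
C6: 1C, 1O, 1N, 1F → 0 + 1 + 1 + 1 = +3
The most oxidised carbon is C6 at +3.

C6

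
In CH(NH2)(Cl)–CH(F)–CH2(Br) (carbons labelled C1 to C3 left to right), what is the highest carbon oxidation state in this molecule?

+1

Tallying each carbon's bonds:
C1: 1C, 1H, 1N, 1Cl → 0 − 1 + 1 + 1 = +1
C2: 2C, 1H, 1F → 0 − 1 + 1 = 0
C3: 1C, 2H, 1Br → 0 − 2 + 1 = -1
The highest value is +1.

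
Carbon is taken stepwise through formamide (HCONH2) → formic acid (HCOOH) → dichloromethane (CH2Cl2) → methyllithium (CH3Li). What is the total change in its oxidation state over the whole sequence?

Carbon oxidation states along the series — formamide: +2, formic acid: +2, dichloromethane: 0, methyllithium: -4.
Net change = -4 − (+2) = -6.

-6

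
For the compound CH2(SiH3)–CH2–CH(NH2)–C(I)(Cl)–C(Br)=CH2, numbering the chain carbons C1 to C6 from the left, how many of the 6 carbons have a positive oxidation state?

Assign +1 per bond to O/N/halogen, −1 per bond to H or an electropositive element, and 0 per bond to carbon. Tallying each carbon:
C1: 1C, 2H, 1Si → 0 − 2 − 1 = -3
C2: 2C, 2H → 0 − 2 = -2
C3: 2C, 1H, 1N → 0 − 1 + 1 = 0
C4: 2C, 1Cl, 1I → 0 + 1 + 1 = +2
C5: 3C, 1Br → 0 + 1 = +1
C6: 2C, 2H → 0 − 2 = -2
2 carbons (C4, C5) meet the condition.

2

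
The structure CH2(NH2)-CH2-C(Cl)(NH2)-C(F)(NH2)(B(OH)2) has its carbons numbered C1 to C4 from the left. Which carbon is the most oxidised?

Tallying each carbon's bonds:
C1: 1C, 2H, 1N → 0 − 2 + 1 = -1
C2: 2C, 2H → 0 − 2 = -2
C3: 2C, 1N, 1Cl → 0 + 1 + 1 = +2
C4: 1C, 1N, 1F, 1B → 0 + 1 + 1 − 1 = +1
The most oxidised carbon is C3 at +2.

C3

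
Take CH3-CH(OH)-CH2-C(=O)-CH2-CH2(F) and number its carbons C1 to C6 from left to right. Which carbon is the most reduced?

C1

Tallying each carbon's bonds:
C1: 1C, 3H → 0 − 3 = -3
C2: 2C, 1H, 1O → 0 − 1 + 1 = 0
C3: 2C, 2H → 0 − 2 = -2
C4: 2C, 2O → 0 + 2 = +2
C5: 2C, 2H → 0 − 2 = -2
C6: 1C, 2H, 1F → 0 − 2 + 1 = -1
The most reduced carbon is C1 at -3.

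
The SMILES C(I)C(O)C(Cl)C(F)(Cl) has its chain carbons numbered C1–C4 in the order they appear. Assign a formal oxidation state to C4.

Assign +1 per bond to O/N/halogen, −1 per bond to H or an electropositive element, and 0 per bond to carbon.
C4 has one bond to C (0), one bond to F (+1), one bond to Cl (+1), one bond to H (-1).
Oxidation state = 0 + 1 + 1 − 1 = +1.

+1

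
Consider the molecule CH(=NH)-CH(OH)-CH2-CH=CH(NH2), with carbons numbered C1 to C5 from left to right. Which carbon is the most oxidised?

C1

Tallying each carbon's bonds:
C1: 1C, 1H, 2N → 0 − 1 + 2 = +1
C2: 2C, 1H, 1O → 0 − 1 + 1 = 0
C3: 2C, 2H → 0 − 2 = -2
C4: 3C, 1H → 0 − 1 = -1
C5: 2C, 1H, 1N → 0 − 1 + 1 = 0
The most oxidised carbon is C1 at +1.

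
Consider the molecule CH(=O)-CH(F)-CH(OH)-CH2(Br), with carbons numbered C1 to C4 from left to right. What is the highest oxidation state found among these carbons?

Tallying each carbon's bonds:
C1: 1C, 1H, 2O → 0 − 1 + 2 = +1
C2: 2C, 1H, 1F → 0 − 1 + 1 = 0
C3: 2C, 1H, 1O → 0 − 1 + 1 = 0
C4: 1C, 2H, 1Br → 0 − 2 + 1 = -1
The highest value is +1.

+1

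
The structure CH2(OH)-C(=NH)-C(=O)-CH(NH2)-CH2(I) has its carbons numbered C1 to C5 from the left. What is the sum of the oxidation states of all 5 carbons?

+2

Count +1 for every bond to an atom more electronegative than carbon and −1 for every bond to one less electronegative; C–C bonds are 0. Tallying each carbon:
C1: 1C, 2H, 1O → 0 − 2 + 1 = -1
C2: 2C, 2N → 0 + 2 = +2
C3: 2C, 2O → 0 + 2 = +2
C4: 2C, 1H, 1N → 0 − 1 + 1 = 0
C5: 1C, 2H, 1I → 0 − 2 + 1 = -1
Sum = -1 + 2 + 2 + 0 − 1 = +2.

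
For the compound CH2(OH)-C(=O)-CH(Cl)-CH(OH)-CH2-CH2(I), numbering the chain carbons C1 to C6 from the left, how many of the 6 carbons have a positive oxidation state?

Tallying each carbon's bonds:
C1: 1C, 2H, 1O → 0 − 2 + 1 = -1
C2: 2C, 2O → 0 + 2 = +2
C3: 2C, 1H, 1Cl → 0 − 1 + 1 = 0
C4: 2C, 1H, 1O → 0 − 1 + 1 = 0
C5: 2C, 2H → 0 − 2 = -2
C6: 1C, 2H, 1I → 0 − 2 + 1 = -1
1 carbon (C2) meets the condition.

1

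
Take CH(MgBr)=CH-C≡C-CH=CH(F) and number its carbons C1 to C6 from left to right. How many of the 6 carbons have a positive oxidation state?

0

Count +1 for every bond to an atom more electronegative than carbon and −1 for every bond to one less electronegative; C–C bonds are 0. Tallying each carbon:
C1: 2C, 1H, 1Mg → 0 − 1 − 1 = -2
C2: 3C, 1H → 0 − 1 = -1
C3: 4C → 0 = 0
C4: 4C → 0 = 0
C5: 3C, 1H → 0 − 1 = -1
C6: 2C, 1H, 1F → 0 − 1 + 1 = 0
0 carbons meet the condition.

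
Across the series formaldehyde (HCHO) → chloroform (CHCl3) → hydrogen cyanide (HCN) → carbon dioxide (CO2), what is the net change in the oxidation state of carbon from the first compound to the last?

+4

Carbon oxidation states along the series — formaldehyde: 0, chloroform: +2, hydrogen cyanide: +2, carbon dioxide: +4.
Net change = +4 − (0) = +4.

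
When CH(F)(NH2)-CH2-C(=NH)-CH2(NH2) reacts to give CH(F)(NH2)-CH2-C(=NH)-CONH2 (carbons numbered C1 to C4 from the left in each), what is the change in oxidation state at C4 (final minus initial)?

Before: C4 has 1 bond to C, 2 bonds to H, 1 bond to N → oxidation state -1.
After: C4 has 1 bond to C, 2 bonds to O, 1 bond to N → oxidation state +3.
Δ = +3 − (-1) = +4, so this is an oxidation at C4.

+4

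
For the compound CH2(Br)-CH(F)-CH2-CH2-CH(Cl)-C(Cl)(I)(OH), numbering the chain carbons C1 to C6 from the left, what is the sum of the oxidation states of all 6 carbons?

Assign +1 per bond to O/N/halogen, −1 per bond to H or an electropositive element, and 0 per bond to carbon. Tallying each carbon:
C1: 1C, 2H, 1Br → 0 − 2 + 1 = -1
C2: 2C, 1H, 1F → 0 − 1 + 1 = 0
C3: 2C, 2H → 0 − 2 = -2
C4: 2C, 2H → 0 − 2 = -2
C5: 2C, 1H, 1Cl → 0 − 1 + 1 = 0
C6: 1C, 1O, 1Cl, 1I → 0 + 1 + 1 + 1 = +3
Sum = -1 + 0 − 2 − 2 + 0 + 3 = -2.

-2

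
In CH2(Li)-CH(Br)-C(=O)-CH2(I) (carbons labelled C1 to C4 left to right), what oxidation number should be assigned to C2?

0

C2 has one bond to C (0), one bond to C (0), one bond to Br (+1), one bond to H (-1).
Oxidation state = 0 + 0 + 1 − 1 = 0.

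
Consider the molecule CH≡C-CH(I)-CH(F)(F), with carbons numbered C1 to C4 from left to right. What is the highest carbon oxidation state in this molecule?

Assign +1 per bond to O/N/halogen, −1 per bond to H or an electropositive element, and 0 per bond to carbon. Tallying each carbon:
C1: 3C, 1H → 0 − 1 = -1
C2: 4C → 0 = 0
C3: 2C, 1H, 1I → 0 − 1 + 1 = 0
C4: 1C, 1H, 2F → 0 − 1 + 2 = +1
The highest value is +1.

+1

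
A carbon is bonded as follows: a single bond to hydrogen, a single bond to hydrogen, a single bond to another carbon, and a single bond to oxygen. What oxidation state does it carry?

The carbon has one bond to C (0), one bond to H (-1), one bond to H (-1), one bond to O (+1).
Oxidation state = 0 − 1 − 1 + 1 = -1.

-1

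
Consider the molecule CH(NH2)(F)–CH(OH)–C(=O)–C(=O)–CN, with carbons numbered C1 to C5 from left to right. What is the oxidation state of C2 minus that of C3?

-2

C2: 2C, 1H, 1O → 0 − 1 + 1 = 0
C3: 2C, 2O → 0 + 2 = +2
Difference: 0 − (+2) = -2.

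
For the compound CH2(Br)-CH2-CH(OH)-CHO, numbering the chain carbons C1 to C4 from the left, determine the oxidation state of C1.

Count +1 for every bond to an atom more electronegative than carbon and −1 for every bond to one less electronegative; C–C bonds are 0.
C1 has one bond to C (0), one bond to Br (+1), one bond to H (-1), one bond to H (-1).
Oxidation state = 0 + 1 − 1 − 1 = -1.

-1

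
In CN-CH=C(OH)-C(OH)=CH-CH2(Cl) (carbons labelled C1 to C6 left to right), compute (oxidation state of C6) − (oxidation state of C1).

-4

C6: 1C, 2H, 1Cl → 0 − 2 + 1 = -1
C1: 1C, 3N → 0 + 3 = +3
Difference: -1 − (+3) = -4.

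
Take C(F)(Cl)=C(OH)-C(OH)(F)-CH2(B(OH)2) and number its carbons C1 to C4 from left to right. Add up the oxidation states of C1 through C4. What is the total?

+2

Count +1 for every bond to an atom more electronegative than carbon and −1 for every bond to one less electronegative; C–C bonds are 0. Tallying each carbon:
C1: 2C, 1F, 1Cl → 0 + 1 + 1 = +2
C2: 3C, 1O → 0 + 1 = +1
C3: 2C, 1O, 1F → 0 + 1 + 1 = +2
C4: 1C, 2H, 1B → 0 − 2 − 1 = -3
Sum = +2 + 1 + 2 − 3 = +2.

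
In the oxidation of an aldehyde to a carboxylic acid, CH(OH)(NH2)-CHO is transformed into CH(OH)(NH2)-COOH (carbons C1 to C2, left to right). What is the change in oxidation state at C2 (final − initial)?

+2

Before: C2 has 1 bond to C, 1 bond to H, 2 bonds to O → oxidation state +1.
After: C2 has 1 bond to C, 3 bonds to O → oxidation state +3.
Δ = +3 − (+1) = +2, so this is an oxidation at C2.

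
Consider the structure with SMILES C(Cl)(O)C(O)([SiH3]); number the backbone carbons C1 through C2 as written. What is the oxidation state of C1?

Count +1 for every bond to an atom more electronegative than carbon and −1 for every bond to one less electronegative; C–C bonds are 0.
C1 has one bond to C (0), one bond to H (-1), one bond to Cl (+1), one bond to O (+1).
Oxidation state = 0 − 1 + 1 + 1 = +1.

+1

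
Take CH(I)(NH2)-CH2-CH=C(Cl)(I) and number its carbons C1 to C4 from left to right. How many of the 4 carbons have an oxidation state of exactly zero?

0

Each bond to a more electronegative atom (O, N, halogen) counts +1, each bond to a less electronegative atom (H, metal, B, Si) counts −1, and each C–C bond counts 0. Tallying each carbon:
C1: 1C, 1H, 1N, 1I → 0 − 1 + 1 + 1 = +1
C2: 2C, 2H → 0 − 2 = -2
C3: 3C, 1H → 0 − 1 = -1
C4: 2C, 1Cl, 1I → 0 + 1 + 1 = +2
0 carbons meet the condition.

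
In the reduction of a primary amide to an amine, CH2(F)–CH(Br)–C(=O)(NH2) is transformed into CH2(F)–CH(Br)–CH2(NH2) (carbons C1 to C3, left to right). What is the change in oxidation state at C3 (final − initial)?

Before: C3 has 1 bond to C, 2 bonds to O, 1 bond to N → oxidation state +3.
After: C3 has 1 bond to C, 2 bonds to H, 1 bond to N → oxidation state -1.
Δ = -1 − (+3) = -4, so this is a reduction at C3.

-4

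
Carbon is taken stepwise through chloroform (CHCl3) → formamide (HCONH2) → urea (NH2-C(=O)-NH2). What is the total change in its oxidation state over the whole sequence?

+2

Carbon oxidation states along the series — chloroform: +2, formamide: +2, urea: +4.
Net change = +4 − (+2) = +2.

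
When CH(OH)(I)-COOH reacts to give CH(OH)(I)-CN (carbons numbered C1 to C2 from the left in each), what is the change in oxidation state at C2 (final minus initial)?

Before: C2 has 1 bond to C, 3 bonds to O → oxidation state +3.
After: C2 has 1 bond to C, 3 bonds to N → oxidation state +3.
Δ = +3 − (+3) = 0, so no net redox change at C2.

0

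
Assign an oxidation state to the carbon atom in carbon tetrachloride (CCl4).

+4

Each bond to a more electronegative atom (O, N, halogen) counts +1, each bond to a less electronegative atom (H, metal, B, Si) counts −1, and each C–C bond counts 0.
The carbon has one bond to Cl (+1), one bond to Cl (+1), one bond to Cl (+1), one bond to Cl (+1).
Oxidation state = +1 + 1 + 1 + 1 = +4.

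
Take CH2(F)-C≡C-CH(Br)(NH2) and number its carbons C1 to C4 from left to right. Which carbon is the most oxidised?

C4

Tallying each carbon's bonds:
C1: 1C, 2H, 1F → 0 − 2 + 1 = -1
C2: 4C → 0 = 0
C3: 4C → 0 = 0
C4: 1C, 1H, 1N, 1Br → 0 − 1 + 1 + 1 = +1
The most oxidised carbon is C4 at +1.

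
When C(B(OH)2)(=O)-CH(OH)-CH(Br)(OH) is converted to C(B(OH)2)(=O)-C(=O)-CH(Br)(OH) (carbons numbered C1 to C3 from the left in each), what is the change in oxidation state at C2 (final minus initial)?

Before: C2 has 2 bonds to C, 1 bond to H, 1 bond to O → oxidation state 0.
After: C2 has 2 bonds to C, 2 bonds to O → oxidation state +2.
Δ = +2 − (0) = +2, so this is an oxidation at C2.

+2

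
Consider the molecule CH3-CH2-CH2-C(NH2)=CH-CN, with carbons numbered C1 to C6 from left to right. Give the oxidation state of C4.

C4 has one bond to C (0), a double bond to C (2×0 = 0), one bond to N (+1).
Oxidation state = 0 + 0 + 1 = +1.

+1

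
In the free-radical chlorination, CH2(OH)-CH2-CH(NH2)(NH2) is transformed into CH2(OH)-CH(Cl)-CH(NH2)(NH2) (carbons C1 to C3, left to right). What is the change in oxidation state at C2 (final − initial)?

Before: C2 has 2 bonds to C, 2 bonds to H → oxidation state -2.
After: C2 has 2 bonds to C, 1 bond to H, 1 bond to Cl → oxidation state 0.
Δ = 0 − (-2) = +2, so this is an oxidation at C2.

+2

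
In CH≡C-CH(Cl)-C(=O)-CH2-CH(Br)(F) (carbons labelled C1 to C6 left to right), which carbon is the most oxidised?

Tallying each carbon's bonds:
C1: 3C, 1H → 0 − 1 = -1
C2: 4C → 0 = 0
C3: 2C, 1H, 1Cl → 0 − 1 + 1 = 0
C4: 2C, 2O → 0 + 2 = +2
C5: 2C, 2H → 0 − 2 = -2
C6: 1C, 1H, 1F, 1Br → 0 − 1 + 1 + 1 = +1
The most oxidised carbon is C4 at +2.

C4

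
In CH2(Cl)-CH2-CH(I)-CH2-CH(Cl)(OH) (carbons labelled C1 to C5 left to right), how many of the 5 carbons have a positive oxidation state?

Tallying each carbon's bonds:
C1: 1C, 2H, 1Cl → 0 − 2 + 1 = -1
C2: 2C, 2H → 0 − 2 = -2
C3: 2C, 1H, 1I → 0 − 1 + 1 = 0
C4: 2C, 2H → 0 − 2 = -2
C5: 1C, 1H, 1O, 1Cl → 0 − 1 + 1 + 1 = +1
1 carbon (C5) meets the condition.

1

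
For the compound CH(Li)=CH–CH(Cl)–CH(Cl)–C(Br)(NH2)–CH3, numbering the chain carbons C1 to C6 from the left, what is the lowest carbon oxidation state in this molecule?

-3

Bonds to more-electronegative neighbours contribute +1 each, bonds to H or metals contribute −1 each, and C–C bonds contribute 0. Tallying each carbon:
C1: 2C, 1H, 1Li → 0 − 1 − 1 = -2
C2: 3C, 1H → 0 − 1 = -1
C3: 2C, 1H, 1Cl → 0 − 1 + 1 = 0
C4: 2C, 1H, 1Cl → 0 − 1 + 1 = 0
C5: 2C, 1N, 1Br → 0 + 1 + 1 = +2
C6: 1C, 3H → 0 − 3 = -3
The lowest value is -3.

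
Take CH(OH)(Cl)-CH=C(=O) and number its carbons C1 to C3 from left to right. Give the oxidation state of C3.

Each bond to a more electronegative atom (O, N, halogen) counts +1, each bond to a less electronegative atom (H, metal, B, Si) counts −1, and each C–C bond counts 0.
C3 has a double bond to C (2×0 = 0), a double bond to O (2×+1 = +2).
Oxidation state = 0 + 2 = +2.

+2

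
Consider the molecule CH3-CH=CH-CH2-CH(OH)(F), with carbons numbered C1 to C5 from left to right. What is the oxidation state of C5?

+1

Bonds to more-electronegative neighbours contribute +1 each, bonds to H or metals contribute −1 each, and C–C bonds contribute 0.
C5 has one bond to C (0), one bond to O (+1), one bond to H (-1), one bond to F (+1).
Oxidation state = 0 + 1 − 1 + 1 = +1.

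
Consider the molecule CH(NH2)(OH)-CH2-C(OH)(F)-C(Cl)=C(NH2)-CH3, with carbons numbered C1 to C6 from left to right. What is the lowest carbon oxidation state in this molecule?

-3

Assign +1 per bond to O/N/halogen, −1 per bond to H or an electropositive element, and 0 per bond to carbon. Tallying each carbon:
C1: 1C, 1H, 1O, 1N → 0 − 1 + 1 + 1 = +1
C2: 2C, 2H → 0 − 2 = -2
C3: 2C, 1O, 1F → 0 + 1 + 1 = +2
C4: 3C, 1Cl → 0 + 1 = +1
C5: 3C, 1N → 0 + 1 = +1
C6: 1C, 3H → 0 − 3 = -3
The lowest value is -3.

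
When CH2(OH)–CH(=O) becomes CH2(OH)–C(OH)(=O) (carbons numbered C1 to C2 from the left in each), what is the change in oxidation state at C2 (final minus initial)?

Before: C2 has 1 bond to C, 1 bond to H, 2 bonds to O → oxidation state +1.
After: C2 has 1 bond to C, 3 bonds to O → oxidation state +3.
Δ = +3 − (+1) = +2, so this is an oxidation at C2.

+2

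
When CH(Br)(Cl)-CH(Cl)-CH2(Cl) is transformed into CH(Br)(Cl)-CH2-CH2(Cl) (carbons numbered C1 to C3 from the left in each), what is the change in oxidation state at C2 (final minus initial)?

Before: C2 has 2 bonds to C, 1 bond to H, 1 bond to Cl → oxidation state 0.
After: C2 has 2 bonds to C, 2 bonds to H → oxidation state -2.
Δ = -2 − (0) = -2, so this is a reduction at C2.

-2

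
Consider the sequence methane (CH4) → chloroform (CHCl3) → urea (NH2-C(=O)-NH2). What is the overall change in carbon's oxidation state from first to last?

Carbon oxidation states along the series — methane: -4, chloroform: +2, urea: +4.
Net change = +4 − (-4) = +8.

+8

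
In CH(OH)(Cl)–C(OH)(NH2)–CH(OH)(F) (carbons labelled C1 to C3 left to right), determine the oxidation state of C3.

+1

C3 has one bond to C (0), one bond to H (-1), one bond to O (+1), one bond to F (+1).
Oxidation state = 0 − 1 + 1 + 1 = +1.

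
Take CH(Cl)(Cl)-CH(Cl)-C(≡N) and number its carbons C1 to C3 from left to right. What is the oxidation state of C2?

0

Each bond to a more electronegative atom (O, N, halogen) counts +1, each bond to a less electronegative atom (H, metal, B, Si) counts −1, and each C–C bond counts 0.
C2 has one bond to C (0), one bond to C (0), one bond to H (-1), one bond to Cl (+1).
Oxidation state = 0 + 0 − 1 + 1 = 0.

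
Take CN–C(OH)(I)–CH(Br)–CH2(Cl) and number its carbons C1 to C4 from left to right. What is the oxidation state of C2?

+2

C2 has one bond to C (0), one bond to C (0), one bond to O (+1), one bond to I (+1).
Oxidation state = 0 + 0 + 1 + 1 = +2.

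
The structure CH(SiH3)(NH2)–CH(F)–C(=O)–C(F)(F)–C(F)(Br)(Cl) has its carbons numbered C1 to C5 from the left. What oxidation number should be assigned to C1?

Assign +1 per bond to O/N/halogen, −1 per bond to H or an electropositive element, and 0 per bond to carbon.
C1 has one bond to C (0), one bond to H (-1), one bond to Si (-1), one bond to N (+1).
Oxidation state = 0 − 1 − 1 + 1 = -1.

-1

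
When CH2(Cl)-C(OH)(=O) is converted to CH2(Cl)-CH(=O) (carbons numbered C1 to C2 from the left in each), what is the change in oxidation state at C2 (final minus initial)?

-2

Before: C2 has 1 bond to C, 3 bonds to O → oxidation state +3.
After: C2 has 1 bond to C, 1 bond to H, 2 bonds to O → oxidation state +1.
Δ = +1 − (+3) = -2, so this is a reduction at C2.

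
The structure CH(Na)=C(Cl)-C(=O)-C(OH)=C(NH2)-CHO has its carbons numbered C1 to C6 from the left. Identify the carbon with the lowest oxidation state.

C1

Count +1 for every bond to an atom more electronegative than carbon and −1 for every bond to one less electronegative; C–C bonds are 0. Tallying each carbon:
C1: 2C, 1H, 1Na → 0 − 1 − 1 = -2
C2: 3C, 1Cl → 0 + 1 = +1
C3: 2C, 2O → 0 + 2 = +2
C4: 3C, 1O → 0 + 1 = +1
C5: 3C, 1N → 0 + 1 = +1
C6: 1C, 1H, 2O → 0 − 1 + 2 = +1
The most reduced carbon is C1 at -2.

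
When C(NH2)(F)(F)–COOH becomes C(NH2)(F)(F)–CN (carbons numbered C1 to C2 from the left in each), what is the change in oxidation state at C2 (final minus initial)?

Before: C2 has 1 bond to C, 3 bonds to O → oxidation state +3.
After: C2 has 1 bond to C, 3 bonds to N → oxidation state +3.
Δ = +3 − (+3) = 0, so no net redox change at C2.

0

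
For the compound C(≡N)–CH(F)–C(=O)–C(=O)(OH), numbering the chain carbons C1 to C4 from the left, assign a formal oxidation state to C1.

Assign +1 per bond to O/N/halogen, −1 per bond to H or an electropositive element, and 0 per bond to carbon.
C1 has one bond to C (0), a triple bond to N (3×+1 = +3).
Oxidation state = 0 + 3 = +3.

+3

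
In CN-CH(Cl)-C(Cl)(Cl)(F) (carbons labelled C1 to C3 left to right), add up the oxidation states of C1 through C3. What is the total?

Tallying each carbon's bonds:
C1: 1C, 3N → 0 + 3 = +3
C2: 2C, 1H, 1Cl → 0 − 1 + 1 = 0
C3: 1C, 1F, 2Cl → 0 + 1 + 2 = +3
Sum = +3 + 0 + 3 = +6.

+6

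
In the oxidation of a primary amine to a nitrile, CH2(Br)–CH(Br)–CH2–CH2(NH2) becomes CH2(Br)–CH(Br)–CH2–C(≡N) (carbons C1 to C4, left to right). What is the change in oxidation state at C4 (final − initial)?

+4

Before: C4 has 1 bond to C, 2 bonds to H, 1 bond to N → oxidation state -1.
After: C4 has 1 bond to C, 3 bonds to N → oxidation state +3.
Δ = +3 − (-1) = +4, so this is an oxidation at C4.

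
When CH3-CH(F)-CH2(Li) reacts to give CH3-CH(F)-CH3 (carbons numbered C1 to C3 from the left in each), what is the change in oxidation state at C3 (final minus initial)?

0

Before: C3 has 1 bond to C, 2 bonds to H, 1 bond to Li → oxidation state -3.
After: C3 has 1 bond to C, 3 bonds to H → oxidation state -3.
Δ = -3 − (-3) = 0, so no net redox change at C3.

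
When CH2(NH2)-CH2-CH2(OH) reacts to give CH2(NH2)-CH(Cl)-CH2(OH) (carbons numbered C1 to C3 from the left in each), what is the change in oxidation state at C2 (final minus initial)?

Before: C2 has 2 bonds to C, 2 bonds to H → oxidation state -2.
After: C2 has 2 bonds to C, 1 bond to H, 1 bond to Cl → oxidation state 0.
Δ = 0 − (-2) = +2, so this is an oxidation at C2.

+2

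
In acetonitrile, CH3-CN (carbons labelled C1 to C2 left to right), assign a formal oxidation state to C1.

-3

Count +1 for every bond to an atom more electronegative than carbon and −1 for every bond to one less electronegative; C–C bonds are 0.
C1 has one bond to H (-1), one bond to H (-1), one bond to H (-1), one bond to C (0).
Oxidation state = -1 − 1 − 1 + 0 = -3.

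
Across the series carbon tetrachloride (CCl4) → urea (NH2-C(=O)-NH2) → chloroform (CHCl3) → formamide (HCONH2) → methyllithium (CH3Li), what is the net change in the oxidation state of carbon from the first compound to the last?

Carbon oxidation states along the series — carbon tetrachloride: +4, urea: +4, chloroform: +2, formamide: +2, methyllithium: -4.
Net change = -4 − (+4) = -8.

-8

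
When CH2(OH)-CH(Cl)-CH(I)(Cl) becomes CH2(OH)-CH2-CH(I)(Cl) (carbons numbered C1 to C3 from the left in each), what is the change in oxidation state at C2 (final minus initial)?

Before: C2 has 2 bonds to C, 1 bond to H, 1 bond to Cl → oxidation state 0.
After: C2 has 2 bonds to C, 2 bonds to H → oxidation state -2.
Δ = -2 − (0) = -2, so this is a reduction at C2.

-2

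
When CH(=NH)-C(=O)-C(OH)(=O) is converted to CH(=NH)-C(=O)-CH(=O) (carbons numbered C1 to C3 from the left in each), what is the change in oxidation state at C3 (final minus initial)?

Before: C3 has 1 bond to C, 3 bonds to O → oxidation state +3.
After: C3 has 1 bond to C, 1 bond to H, 2 bonds to O → oxidation state +1.
Δ = +1 − (+3) = -2, so this is a reduction at C3.

-2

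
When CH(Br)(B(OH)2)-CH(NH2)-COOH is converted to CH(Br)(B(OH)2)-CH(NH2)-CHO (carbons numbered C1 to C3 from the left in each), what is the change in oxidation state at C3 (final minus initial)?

Before: C3 has 1 bond to C, 3 bonds to O → oxidation state +3.
After: C3 has 1 bond to C, 1 bond to H, 2 bonds to O → oxidation state +1.
Δ = +1 − (+3) = -2, so this is a reduction at C3.

-2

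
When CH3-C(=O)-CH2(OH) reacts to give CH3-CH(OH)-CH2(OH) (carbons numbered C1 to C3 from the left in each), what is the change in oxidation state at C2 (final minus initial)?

Before: C2 has 2 bonds to C, 2 bonds to O → oxidation state +2.
After: C2 has 2 bonds to C, 1 bond to H, 1 bond to O → oxidation state 0.
Δ = 0 − (+2) = -2, so this is a reduction at C2.

-2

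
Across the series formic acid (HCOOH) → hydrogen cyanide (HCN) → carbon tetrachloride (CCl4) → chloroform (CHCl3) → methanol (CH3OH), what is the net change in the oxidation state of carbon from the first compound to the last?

Carbon oxidation states along the series — formic acid: +2, hydrogen cyanide: +2, carbon tetrachloride: +4, chloroform: +2, methanol: -2.
Net change = -2 − (+2) = -4.

-4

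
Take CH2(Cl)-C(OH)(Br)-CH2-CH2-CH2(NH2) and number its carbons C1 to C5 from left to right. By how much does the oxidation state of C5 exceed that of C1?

C5: 1C, 2H, 1N → 0 − 2 + 1 = -1
C1: 1C, 2H, 1Cl → 0 − 2 + 1 = -1
Difference: -1 − (-1) = 0.

0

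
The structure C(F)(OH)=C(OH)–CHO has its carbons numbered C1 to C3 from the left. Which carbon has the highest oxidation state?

C1

Tallying each carbon's bonds:
C1: 2C, 1O, 1F → 0 + 1 + 1 = +2
C2: 3C, 1O → 0 + 1 = +1
C3: 1C, 1H, 2O → 0 − 1 + 2 = +1
The most oxidised carbon is C1 at +2.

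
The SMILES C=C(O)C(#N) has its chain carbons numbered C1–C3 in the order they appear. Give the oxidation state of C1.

-2

Bonds to more-electronegative neighbours contribute +1 each, bonds to H or metals contribute −1 each, and C–C bonds contribute 0.
C1 has a double bond to C (2×0 = 0), one bond to H (-1), one bond to H (-1).
Oxidation state = 0 − 1 − 1 = -2.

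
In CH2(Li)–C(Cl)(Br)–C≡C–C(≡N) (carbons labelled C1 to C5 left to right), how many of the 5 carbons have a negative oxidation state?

1

Assign +1 per bond to O/N/halogen, −1 per bond to H or an electropositive element, and 0 per bond to carbon. Tallying each carbon:
C1: 1C, 2H, 1Li → 0 − 2 − 1 = -3
C2: 2C, 1Cl, 1Br → 0 + 1 + 1 = +2
C3: 4C → 0 = 0
C4: 4C → 0 = 0
C5: 1C, 3N → 0 + 3 = +3
1 carbon (C1) meets the condition.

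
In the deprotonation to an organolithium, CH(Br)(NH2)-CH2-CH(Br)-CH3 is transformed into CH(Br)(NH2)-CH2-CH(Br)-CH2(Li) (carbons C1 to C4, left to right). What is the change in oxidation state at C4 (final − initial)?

0

Before: C4 has 1 bond to C, 3 bonds to H → oxidation state -3.
After: C4 has 1 bond to C, 2 bonds to H, 1 bond to Li → oxidation state -3.
Δ = -3 − (-3) = 0, so no net redox change at C4.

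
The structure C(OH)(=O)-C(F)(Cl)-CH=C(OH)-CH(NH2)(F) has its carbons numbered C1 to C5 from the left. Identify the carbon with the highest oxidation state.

C1

Count +1 for every bond to an atom more electronegative than carbon and −1 for every bond to one less electronegative; C–C bonds are 0. Tallying each carbon:
C1: 1C, 3O → 0 + 3 = +3
C2: 2C, 1F, 1Cl → 0 + 1 + 1 = +2
C3: 3C, 1H → 0 − 1 = -1
C4: 3C, 1O → 0 + 1 = +1
C5: 1C, 1H, 1N, 1F → 0 − 1 + 1 + 1 = +1
The most oxidised carbon is C1 at +3.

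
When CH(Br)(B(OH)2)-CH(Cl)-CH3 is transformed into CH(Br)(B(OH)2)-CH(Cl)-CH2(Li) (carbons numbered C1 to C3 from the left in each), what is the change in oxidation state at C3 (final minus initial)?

0

Before: C3 has 1 bond to C, 3 bonds to H → oxidation state -3.
After: C3 has 1 bond to C, 2 bonds to H, 1 bond to Li → oxidation state -3.
Δ = -3 − (-3) = 0, so no net redox change at C3.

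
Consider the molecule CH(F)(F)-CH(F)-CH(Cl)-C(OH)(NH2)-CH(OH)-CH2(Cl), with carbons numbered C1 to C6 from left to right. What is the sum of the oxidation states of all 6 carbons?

+2

Tallying each carbon's bonds:
C1: 1C, 1H, 2F → 0 − 1 + 2 = +1
C2: 2C, 1H, 1F → 0 − 1 + 1 = 0
C3: 2C, 1H, 1Cl → 0 − 1 + 1 = 0
C4: 2C, 1O, 1N → 0 + 1 + 1 = +2
C5: 2C, 1H, 1O → 0 − 1 + 1 = 0
C6: 1C, 2H, 1Cl → 0 − 2 + 1 = -1
Sum = +1 + 0 + 0 + 2 + 0 − 1 = +2.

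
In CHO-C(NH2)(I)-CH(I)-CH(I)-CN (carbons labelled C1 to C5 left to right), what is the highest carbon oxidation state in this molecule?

+3

Bonds to more-electronegative neighbours contribute +1 each, bonds to H or metals contribute −1 each, and C–C bonds contribute 0. Tallying each carbon:
C1: 1C, 1H, 2O → 0 − 1 + 2 = +1
C2: 2C, 1N, 1I → 0 + 1 + 1 = +2
C3: 2C, 1H, 1I → 0 − 1 + 1 = 0
C4: 2C, 1H, 1I → 0 − 1 + 1 = 0
C5: 1C, 3N → 0 + 3 = +3
The highest value is +3.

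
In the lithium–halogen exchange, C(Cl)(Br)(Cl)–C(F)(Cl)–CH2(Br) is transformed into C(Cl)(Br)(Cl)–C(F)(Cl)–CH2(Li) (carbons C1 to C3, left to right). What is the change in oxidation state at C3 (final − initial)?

Before: C3 has 1 bond to C, 2 bonds to H, 1 bond to Br → oxidation state -1.
After: C3 has 1 bond to C, 2 bonds to H, 1 bond to Li → oxidation state -3.
Δ = -3 − (-1) = -2, so this is a reduction at C3.

-2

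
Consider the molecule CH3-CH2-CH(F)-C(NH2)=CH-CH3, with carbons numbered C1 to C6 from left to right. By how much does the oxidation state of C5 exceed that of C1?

C5: 3C, 1H → 0 − 1 = -1
C1: 1C, 3H → 0 − 3 = -3
Difference: -1 − (-3) = +2.

+2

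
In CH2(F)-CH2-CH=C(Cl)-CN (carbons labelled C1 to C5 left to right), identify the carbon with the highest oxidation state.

C5

Bonds to more-electronegative neighbours contribute +1 each, bonds to H or metals contribute −1 each, and C–C bonds contribute 0. Tallying each carbon:
C1: 1C, 2H, 1F → 0 − 2 + 1 = -1
C2: 2C, 2H → 0 − 2 = -2
C3: 3C, 1H → 0 − 1 = -1
C4: 3C, 1Cl → 0 + 1 = +1
C5: 1C, 3N → 0 + 3 = +3
The most oxidised carbon is C5 at +3.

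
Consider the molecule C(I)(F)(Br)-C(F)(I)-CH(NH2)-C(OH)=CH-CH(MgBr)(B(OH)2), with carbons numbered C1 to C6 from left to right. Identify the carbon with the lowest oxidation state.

Tallying each carbon's bonds:
C1: 1C, 1F, 1Br, 1I → 0 + 1 + 1 + 1 = +3
C2: 2C, 1F, 1I → 0 + 1 + 1 = +2
C3: 2C, 1H, 1N → 0 − 1 + 1 = 0
C4: 3C, 1O → 0 + 1 = +1
C5: 3C, 1H → 0 − 1 = -1
C6: 1C, 1H, 1Mg, 1B → 0 − 1 − 1 − 1 = -3
The most reduced carbon is C6 at -3.

C6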